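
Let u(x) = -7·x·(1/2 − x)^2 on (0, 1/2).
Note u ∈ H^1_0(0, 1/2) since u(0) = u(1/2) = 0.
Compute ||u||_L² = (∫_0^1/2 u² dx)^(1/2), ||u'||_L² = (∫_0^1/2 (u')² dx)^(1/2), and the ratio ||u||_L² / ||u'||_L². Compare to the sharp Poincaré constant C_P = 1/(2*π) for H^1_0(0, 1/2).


||u||_L² / ||u'||_L² = sqrt(14)/28 < C_P = 1/(2*π).

u(x) = -7·x·(1/2 − x)^2, so u'(x) = -21*x^2 + 14*x - 7/4.
u(x) = -7·x·(1/2 − x)^2 vanishes at x = 0 and x = 1/2, so u ∈ H^1_0(0, 1/2). Differentiate via the product rule and integrate the resulting polynomials term by term.
  ∫_0^1/2 u² dx = ∫_0^1/2 (49*x^6 - 98*x^5 + 147*x^4/2 - 49*x^3/2 + 49*x^2/16) dx. Term by term:
    ∫_0^1/2 49*x^6 dx = 7/128;  ∫_0^1/2 -98*x^5 dx = -49/192;  ∫_0^1/2 147*x^4/2 dx = 147/320;
    ∫_0^1/2 -49*x^3/2 dx = -49/128;  ∫_0^1/2 49*x^2/16 dx = 49/384.
  Sum: 7/128 − 49/192 + 147/320 − 49/128 + 49/384 = 7/1920.
  ∫_0^1/2 (u')² dx = ∫_0^1/2 (441*x^4 - 588*x^3 + 539*x^2/2 - 49*x + 49/16) dx. Term by term:
    ∫_0^1/2 441*x^4 dx = 441/160;  ∫_0^1/2 -588*x^3 dx = -147/16;  ∫_0^1/2 539*x^2/2 dx = 539/48;
    ∫_0^1/2 -49*x dx = -49/8;  ∫_0^1/2 49/16 dx = 49/32.
  Sum: 441/160 − 147/16 + 539/48 − 49/8 + 49/32 = 49/240.
∫_0^1/2 u² dx = 7/1920, so ||u||_L² = sqrt(210)/240.
∫_0^1/2 (u')² dx = 49/240, so ||u'||_L² = 7*sqrt(15)/60.
Ratio ||u||_L² / ||u'||_L² = sqrt(14)/28.
Sharp Poincaré constant on H^1_0(0, 1/2) is C_P = L/π = 1/(2*π), achieved by sin(2*π·x).
A polynomial bump cannot attain the sharp Poincaré constant (only the first sine eigenfunction does), so the ratio is strictly less than C_P, consistent with ||u||_L² ≤ C_P ||u'||_L².


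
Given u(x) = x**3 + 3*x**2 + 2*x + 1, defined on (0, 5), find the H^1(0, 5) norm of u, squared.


||u||_{H^1}^2 = 2147875/42

The H^1 norm (squared) on an interval (0, L) is
  ||u||_{H^1}^2 = ∫_0^L u(x)^2 dx + ∫_0^L u'(x)^2 dx.
Compute u'(x) = 3*x**2 + 6*x + 2.
Then u(x)^2 = x**6 + 6*x**5 + 13*x**4 + 14*x**3 + 10*x**2 + 4*x + 1 and u'(x)^2 = 9*x**4 + 36*x**3 + 48*x**2 + 24*x + 4.
Integrate each monomial from 0 to 5 using ∫_0^5 c·x^n dx = c·5^(n+1)/(n+1):
  ∫_0^5 u(x)^2 dx = ∫_0^5 (x^6 + 6*x^5 + 13*x^4 + 14*x^3 + 10*x^2 + 4*x + 1) dx. Term by term:
    ∫_0^5 x^6 dx = 78125/7;  ∫_0^5 6*x^5 dx = 15625;  ∫_0^5 13*x^4 dx = 8125;
    ∫_0^5 14*x^3 dx = 4375/2;  ∫_0^5 10*x^2 dx = 1250/3;  ∫_0^5 4*x dx = 50;
    ∫_0^5 1 dx = 5.
  Sum: 78125/7 + 15625 + 8125 + 4375/2 + 1250/3 + 50 + 5 = 1577935/42.
  ∫_0^5 u'(x)^2 dx = ∫_0^5 (9*x^4 + 36*x^3 + 48*x^2 + 24*x + 4) dx. Term by term:
    ∫_0^5 9*x^4 dx = 5625;  ∫_0^5 36*x^3 dx = 5625;  ∫_0^5 48*x^2 dx = 2000;
    ∫_0^5 24*x dx = 300;  ∫_0^5 4 dx = 20.
  Sum: 5625 + 5625 + 2000 + 300 + 20 = 13570.
Adding: ||u||_{H^1}^2 = 1577935/42 + 13570 = 2147875/42.


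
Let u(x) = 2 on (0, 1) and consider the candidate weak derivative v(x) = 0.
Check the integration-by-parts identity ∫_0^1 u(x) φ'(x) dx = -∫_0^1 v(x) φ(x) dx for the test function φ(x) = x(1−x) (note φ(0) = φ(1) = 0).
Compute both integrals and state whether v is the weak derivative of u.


LHS = 0, RHS = 0. Yes, v = u' weakly.

u(x) = 2, classical derivative u'(x) = 0.
φ(x) = x(1−x), so φ'(x) = 1 - 2*x.
Note φ(0) = φ(1) = 0, so the boundary term u·φ vanishes.
LHS = ∫_0^1 u(x) φ'(x) dx = ∫_0^1 (2 - 4*x) dx. Term by term:
  ∫_0^1 -4*x dx = -2;  ∫_0^1 2 dx = 2.
Sum: -2 + 2 = 0.
So LHS = 0.
∫_0^1 v(x) φ(x) dx = ∫_0^1 (0) dx. Term by term:
  ∫_0^1 0 dx = 0.
So RHS = -∫_0^1 v(x) φ(x) dx = 0.
LHS = RHS, so the identity holds for this test φ.
Moreover u is smooth here and v(x) = u'(x) = 0 pointwise, so the identity holds for every test function. Hence v is the weak derivative of u.


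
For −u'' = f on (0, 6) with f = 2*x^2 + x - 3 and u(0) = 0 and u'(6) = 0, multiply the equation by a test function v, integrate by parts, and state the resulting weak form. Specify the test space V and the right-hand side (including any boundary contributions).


V = {v ∈ H^1(0, 6) : v(0) = 0} (test functions vanish at x = 0 where u is specified); weak form: ∫_0^6 u'v' dx = ∫_0^6 (2*x^2 + x - 3) v dx for all v ∈ V.

Multiply both sides by a test function v and integrate from 0 to 6:
  ∫_0^6 −u''(x) v(x) dx = ∫_0^6 f(x) v(x) dx.
Integrate the LHS by parts once:
  ∫_0^6 −u'' v dx = −[u'(x) v(x)]_0^6 + ∫_0^6 u'(x) v'(x) dx.
Thus ∫_0^6 u'(x) v'(x) dx = ∫_0^6 f(x) v(x) dx + [u'(x) v(x)]_0^6.
Choose V so that boundary terms are either known or forced to vanish.
Mixed BC: u(0) = 0 (Dirichlet) and u'(6) = 0 (Neumann). Define V = {v ∈ H^1(0, 6) : v(0) = 0}. Then [u' v]_0^6 = u'(6)·v(6) − u'(0)·0 = 0.
Weak formulation: find u (satisfying any essential BC) such that ∫_0^6 u'(x) v'(x) dx = ∫_0^6 f v dx for all v ∈ V (Dirichlet at 0 absorbed into V; the Neumann datum at x = 6 is zero, so no boundary term remains).
Substituting f(x) = 2*x^2 + x - 3, the right-hand side is ∫_0^6 (2*x^2 + x - 3) v dx.


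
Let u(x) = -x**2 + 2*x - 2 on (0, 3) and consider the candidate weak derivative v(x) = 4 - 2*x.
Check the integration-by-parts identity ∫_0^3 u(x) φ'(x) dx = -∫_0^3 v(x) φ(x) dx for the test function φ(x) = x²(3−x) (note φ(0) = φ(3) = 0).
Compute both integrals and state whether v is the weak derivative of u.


LHS = 54/5, RHS = -27/10. No, v is not the weak derivative of u.

u(x) = -x**2 + 2*x - 2, classical derivative u'(x) = 2 - 2*x.
φ(x) = x²(3−x), so φ'(x) = 3*x*(2 - x).
Note φ(0) = φ(3) = 0, so the boundary term u·φ vanishes.
LHS = ∫_0^3 u(x) φ'(x) dx = ∫_0^3 (3*x^4 - 12*x^3 + 18*x^2 - 12*x) dx. Term by term:
  ∫_0^3 3*x^4 dx = 729/5;  ∫_0^3 -12*x^3 dx = -243;  ∫_0^3 18*x^2 dx = 162;
  ∫_0^3 -12*x dx = -54.
Sum: 729/5 − 243 + 162 − 54 = 54/5.
So LHS = 54/5.
∫_0^3 v(x) φ(x) dx = ∫_0^3 (2*x^4 - 10*x^3 + 12*x^2) dx. Term by term:
  ∫_0^3 2*x^4 dx = 486/5;  ∫_0^3 -10*x^3 dx = -405/2;  ∫_0^3 12*x^2 dx = 108.
Sum: 486/5 − 405/2 + 108 = 27/10.
So RHS = -∫_0^3 v(x) φ(x) dx = -27/10.
LHS − RHS = 27/2 ≠ 0, so the identity fails.
(For a valid weak derivative the identity must hold for EVERY test function, in particular this one. The failure shows v is NOT the weak derivative of u.)
Correct weak derivative would be u'(x) = 2 - 2*x.


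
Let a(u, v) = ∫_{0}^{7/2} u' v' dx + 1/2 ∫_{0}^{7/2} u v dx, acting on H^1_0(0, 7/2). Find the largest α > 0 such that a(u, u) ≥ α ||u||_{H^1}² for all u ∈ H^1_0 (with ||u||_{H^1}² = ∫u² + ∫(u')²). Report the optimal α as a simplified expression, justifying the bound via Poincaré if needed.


α = (49 + 8*π^2)/(2*(4*π^2 + 49))

Coercivity of a(·,·) on H^1_0(0, 7/2) means a(u, u) ≥ α ||u||_{H^1}² for every u ∈ H^1_0.
The interval has length L = 7/2, and Poincaré/coercivity depend only on L. Here a(u, u) = ∫(u')² + (1/2)·∫u².
Here 0 < c = 1/2 < 1. The condition a(u,u) ≥ α||u||_{H^1}² reads (1−α)∫(u')² ≥ (α−c)∫u². Any admissible α is ≤ 1 (rapidly oscillating u have ∫u²/∫(u')² → 0), and α = 1 would force 0 ≥ (1−c)∫u², impossible since c < 1; so 1−α > 0. By the sharp Poincaré inequality on H^1_0 of an interval of length L, ∫(u')² ≥ (π/L)²∫u² with equality for the first sine mode sin(π(x−x₀)/L) (x₀ the left endpoint), so the inequality holds for all u iff (1−α)(π/L)² ≥ α − c, i.e. α ≤ ((π/L)² + c)/((π/L)² + 1) = (1 + c(L/π)²)/(1 + (L/π)²). With (π/L)² = 4*π^2/49 and c = 1/2, the largest admissible constant is α = ((π/L)² + c)/((π/L)² + 1).
Simplifying, α = (49 + 8*π^2)/(2*(4*π^2 + 49)).


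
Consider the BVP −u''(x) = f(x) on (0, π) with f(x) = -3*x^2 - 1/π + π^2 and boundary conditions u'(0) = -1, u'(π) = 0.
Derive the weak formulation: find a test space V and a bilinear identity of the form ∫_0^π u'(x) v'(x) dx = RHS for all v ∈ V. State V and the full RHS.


V = H^1(0, π) (v unrestricted at boundary; u is determined up to an additive constant); weak form: ∫_0^π u'v' dx = ∫_0^π (-3*x^2 - 1/π + π^2) v dx + v(0) for all v ∈ V.

Multiply both sides by a test function v and integrate from 0 to π:
  ∫_0^π −u''(x) v(x) dx = ∫_0^π f(x) v(x) dx.
Integrate the LHS by parts once:
  ∫_0^π −u'' v dx = −[u'(x) v(x)]_0^π + ∫_0^π u'(x) v'(x) dx.
Thus ∫_0^π u'(x) v'(x) dx = ∫_0^π f(x) v(x) dx + [u'(x) v(x)]_0^π.
Choose V so that boundary terms are either known or forced to vanish.
u has inhomogeneous Neumann u'(0) = -1, u'(π) = 0. [u' v]_0^π = (0)·v(π) − (-1)·v(0) = v(0). Take V = H^1(0, π); boundary term becomes part of RHS.
Weak formulation: find u (satisfying any essential BC) such that ∫_0^π u'(x) v'(x) dx = ∫_0^π f v dx + v(0) for all v ∈ V (Neumann data are natural BCs: they enter the RHS as boundary terms).
Substituting f(x) = -3*x^2 - 1/π + π^2, the right-hand side is ∫_0^π (-3*x^2 - 1/π + π^2) v dx + v(0).
Compatibility check (pure Neumann): taking v ≡ 1 ∈ V gives 0 = ∫_0^π f dx + (0) − (-1), i.e. ∫_0^π f dx must equal u'(0) − u'(π) = -1. Indeed ∫_0^π (-3*x^2 - 1/π + π^2) dx = -1, so the data are compatible. The solution is then unique only up to an additive constant (fix it e.g. by requiring ∫_0^π u dx = 0).


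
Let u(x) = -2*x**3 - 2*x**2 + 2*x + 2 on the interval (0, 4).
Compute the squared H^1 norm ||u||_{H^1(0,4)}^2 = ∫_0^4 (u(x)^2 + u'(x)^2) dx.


||u||_{H^1}^2 = 2429408/105

The H^1 norm (squared) on an interval (0, L) is
  ||u||_{H^1}^2 = ∫_0^L u(x)^2 dx + ∫_0^L u'(x)^2 dx.
Compute u'(x) = -6*x**2 - 4*x + 2.
Then u(x)^2 = 4*x**6 + 8*x**5 - 4*x**4 - 16*x**3 - 4*x**2 + 8*x + 4 and u'(x)^2 = 36*x**4 + 48*x**3 - 8*x**2 - 16*x + 4.
Integrate each monomial from 0 to 4 using ∫_0^4 c·x^n dx = c·4^(n+1)/(n+1):
  ∫_0^4 u(x)^2 dx = ∫_0^4 (4*x^6 + 8*x^5 - 4*x^4 - 16*x^3 - 4*x^2 + 8*x + 4) dx. Term by term:
    ∫_0^4 4*x^6 dx = 65536/7;  ∫_0^4 8*x^5 dx = 16384/3;  ∫_0^4 -4*x^4 dx = -4096/5;
    ∫_0^4 -16*x^3 dx = -1024;  ∫_0^4 -4*x^2 dx = -256/3;  ∫_0^4 8*x dx = 64;
    ∫_0^4 4 dx = 16.
  Sum: 65536/7 + 16384/3 − 4096/5 − 1024 − 256/3 + 64 + 16 = 454128/35.
  ∫_0^4 u'(x)^2 dx = ∫_0^4 (36*x^4 + 48*x^3 - 8*x^2 - 16*x + 4) dx. Term by term:
    ∫_0^4 36*x^4 dx = 36864/5;  ∫_0^4 48*x^3 dx = 3072;  ∫_0^4 -8*x^2 dx = -512/3;
    ∫_0^4 -16*x dx = -128;  ∫_0^4 4 dx = 16.
  Sum: 36864/5 + 3072 − 512/3 − 128 + 16 = 152432/15.
Adding: ||u||_{H^1}^2 = 454128/35 + 152432/15 = 2429408/105.


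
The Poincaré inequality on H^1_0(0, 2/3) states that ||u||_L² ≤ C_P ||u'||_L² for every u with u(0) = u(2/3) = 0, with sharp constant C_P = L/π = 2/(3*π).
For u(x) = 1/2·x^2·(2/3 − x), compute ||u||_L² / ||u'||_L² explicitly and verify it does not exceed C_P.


||u||_L² / ||u'||_L² = sqrt(14)/21 < C_P = 2/(3*π).

u(x) = 1/2·x^2·(2/3 − x), so u'(x) = x*(4 - 9*x)/6.
u(x) = 1/2·x^2·(2/3 − x) vanishes at x = 0 and x = 2/3, so u ∈ H^1_0(0, 2/3). Differentiate via the product rule and integrate the resulting polynomials term by term.
  ∫_0^2/3 u² dx = ∫_0^2/3 (x^6/4 - x^5/3 + x^4/9) dx. Term by term:
    ∫_0^2/3 x^6/4 dx = 32/15309;  ∫_0^2/3 -x^5/3 dx = -32/6561;  ∫_0^2/3 x^4/9 dx = 32/10935.
  Sum: 32/15309 − 32/6561 + 32/10935 = 32/229635.
  ∫_0^2/3 (u')² dx = ∫_0^2/3 (9*x^4/4 - 2*x^3 + 4*x^2/9) dx. Term by term:
    ∫_0^2/3 9*x^4/4 dx = 8/135;  ∫_0^2/3 -2*x^3 dx = -8/81;  ∫_0^2/3 4*x^2/9 dx = 32/729.
  Sum: 8/135 − 8/81 + 32/729 = 16/3645.
∫_0^2/3 u² dx = 32/229635, so ||u||_L² = 4*sqrt(70)/2835.
∫_0^2/3 (u')² dx = 16/3645, so ||u'||_L² = 4*sqrt(5)/135.
Ratio ||u||_L² / ||u'||_L² = sqrt(14)/21.
Sharp Poincaré constant on H^1_0(0, 2/3) is C_P = L/π = 2/(3*π), achieved by sin(3*π/2·x).
A polynomial bump cannot attain the sharp Poincaré constant (only the first sine eigenfunction does), so the ratio is strictly less than C_P, consistent with ||u||_L² ≤ C_P ||u'||_L².


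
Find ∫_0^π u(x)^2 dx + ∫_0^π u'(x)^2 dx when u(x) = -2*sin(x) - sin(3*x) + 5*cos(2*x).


||u||_{H^1(0,π)}^2 = 20/3 + 143*π/2

u'(x) = -10*sin(2*x) - 2*cos(x) - 3*cos(3*x).
Expand u² and (u')² and integrate term by term on (0, π), using: for integers n ≥ 1, ∫_0^π sin²(nx) dx = ∫_0^π cos²(nx) dx = π/2; for n ≠ n', ∫_0^π sin(nx)sin(n'x) dx = ∫_0^π cos(nx)cos(n'x) dx = 0; and by product-to-sum, ∫_0^π sin(nx)cos(n'x) dx = ½∫_0^π [sin((n+n')x) + sin((n−n')x)] dx, which is 0 when n+n' is even and 2n/(n²−n'²) when n+n' is odd (it need not vanish on (0, π)).
  u² squared terms: (-1)²·∫sin(3x)² dx = 1·π/2 = π/2;  (-2)²·∫sin(x)² dx = 4·π/2 = 2*π;  (5)²·∫cos(2x)² dx = 25·π/2 = 25*π/2.
  u² cross terms: 2·(-1)·(-2)·∫sin(3x)·sin(x) dx = 4·(0) = 0;  2·(-1)·(5)·∫sin(3x)·cos(2x) dx = -10·(6/5) = -12;  2·(-2)·(5)·∫sin(x)·cos(2x) dx = -20·(-2/3) = 40/3.
  So ∫_0^π u² dx = π/2 + 2*π + 25*π/2 + 0 − 12 + 40/3 = 4/3 + 15*π.
  (u')² squared terms: (-10)²·∫sin(2x)² dx = 100·π/2 = 50*π;  (-3)²·∫cos(3x)² dx = 9·π/2 = 9*π/2;  (-2)²·∫cos(x)² dx = 4·π/2 = 2*π.
  (u')² cross terms: 2·(-10)·(-3)·∫sin(2x)·cos(3x) dx = 60·(-4/5) = -48;  2·(-10)·(-2)·∫sin(2x)·cos(x) dx = 40·(4/3) = 160/3;  2·(-3)·(-2)·∫cos(3x)·cos(x) dx = 12·(0) = 0.
  So ∫_0^π (u')² dx = 50*π + 9*π/2 + 2*π − 48 + 160/3 + 0 = 16/3 + 113*π/2.
||u||_{H^1}^2 = (4/3 + 15*π) + (16/3 + 113*π/2) = 20/3 + 143*π/2.


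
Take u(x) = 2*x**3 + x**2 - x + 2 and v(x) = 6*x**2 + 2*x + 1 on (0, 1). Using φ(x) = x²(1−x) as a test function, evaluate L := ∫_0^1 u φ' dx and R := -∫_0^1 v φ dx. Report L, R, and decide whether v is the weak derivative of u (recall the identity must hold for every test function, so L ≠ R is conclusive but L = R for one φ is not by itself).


LHS = -13/60, RHS = -23/60. No, v is not the weak derivative of u.

u(x) = 2*x**3 + x**2 - x + 2, classical derivative u'(x) = 6*x**2 + 2*x - 1.
φ(x) = x²(1−x), so φ'(x) = x*(2 - 3*x).
Note φ(0) = φ(1) = 0, so the boundary term u·φ vanishes.
LHS = ∫_0^1 u(x) φ'(x) dx = ∫_0^1 (-6*x^5 + x^4 + 5*x^3 - 8*x^2 + 4*x) dx. Term by term:
  ∫_0^1 -6*x^5 dx = -1;  ∫_0^1 x^4 dx = 1/5;  ∫_0^1 5*x^3 dx = 5/4;
  ∫_0^1 -8*x^2 dx = -8/3;  ∫_0^1 4*x dx = 2.
Sum: -1 + 1/5 + 5/4 − 8/3 + 2 = -13/60.
So LHS = -13/60.
∫_0^1 v(x) φ(x) dx = ∫_0^1 (-6*x^5 + 4*x^4 + x^3 + x^2) dx. Term by term:
  ∫_0^1 -6*x^5 dx = -1;  ∫_0^1 4*x^4 dx = 4/5;  ∫_0^1 x^3 dx = 1/4;
  ∫_0^1 x^2 dx = 1/3.
Sum: -1 + 4/5 + 1/4 + 1/3 = 23/60.
So RHS = -∫_0^1 v(x) φ(x) dx = -23/60.
LHS − RHS = 1/6 ≠ 0, so the identity fails.
(For a valid weak derivative the identity must hold for EVERY test function, in particular this one. The failure shows v is NOT the weak derivative of u.)
Correct weak derivative would be u'(x) = 6*x**2 + 2*x - 1.


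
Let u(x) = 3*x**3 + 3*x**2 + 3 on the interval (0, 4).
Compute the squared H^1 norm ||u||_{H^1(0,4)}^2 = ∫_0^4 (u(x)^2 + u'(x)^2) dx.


||u||_{H^1}^2 = 427260/7

The H^1 norm (squared) on an interval (0, L) is
  ||u||_{H^1}^2 = ∫_0^L u(x)^2 dx + ∫_0^L u'(x)^2 dx.
Compute u'(x) = 9*x**2 + 6*x.
Then u(x)^2 = 9*x**6 + 18*x**5 + 9*x**4 + 18*x**3 + 18*x**2 + 9 and u'(x)^2 = 81*x**4 + 108*x**3 + 36*x**2.
Integrate each monomial from 0 to 4 using ∫_0^4 c·x^n dx = c·4^(n+1)/(n+1):
  ∫_0^4 u(x)^2 dx = ∫_0^4 (9*x^6 + 18*x^5 + 9*x^4 + 18*x^3 + 18*x^2 + 9) dx. Term by term:
    ∫_0^4 9*x^6 dx = 147456/7;  ∫_0^4 18*x^5 dx = 12288;  ∫_0^4 9*x^4 dx = 9216/5;
    ∫_0^4 18*x^3 dx = 1152;  ∫_0^4 18*x^2 dx = 384;  ∫_0^4 9 dx = 36.
  Sum: 147456/7 + 12288 + 9216/5 + 1152 + 384 + 36 = 1286892/35.
  ∫_0^4 u'(x)^2 dx = ∫_0^4 (81*x^4 + 108*x^3 + 36*x^2) dx. Term by term:
    ∫_0^4 81*x^4 dx = 82944/5;  ∫_0^4 108*x^3 dx = 6912;  ∫_0^4 36*x^2 dx = 768.
  Sum: 82944/5 + 6912 + 768 = 121344/5.
Adding: ||u||_{H^1}^2 = 1286892/35 + 121344/5 = 427260/7.


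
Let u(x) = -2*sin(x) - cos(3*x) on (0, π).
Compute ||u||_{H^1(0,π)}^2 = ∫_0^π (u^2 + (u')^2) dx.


||u||_{H^1(0,π)}^2 = 9*π

u'(x) = 3*sin(3*x) - 2*cos(x).
Expand u² and (u')² and integrate term by term on (0, π), using: for integers n ≥ 1, ∫_0^π sin²(nx) dx = ∫_0^π cos²(nx) dx = π/2; for n ≠ n', ∫_0^π sin(nx)sin(n'x) dx = ∫_0^π cos(nx)cos(n'x) dx = 0; and by product-to-sum, ∫_0^π sin(nx)cos(n'x) dx = ½∫_0^π [sin((n+n')x) + sin((n−n')x)] dx, which is 0 when n+n' is even and 2n/(n²−n'²) when n+n' is odd (it need not vanish on (0, π)).
  u² squared terms: (-1)²·∫cos(3x)² dx = 1·π/2 = π/2;  (-2)²·∫sin(x)² dx = 4·π/2 = 2*π.
  u² cross terms: 2·(-1)·(-2)·∫cos(3x)·sin(x) dx = 4·(0) = 0.
  So ∫_0^π u² dx = π/2 + 2*π + 0 = 5*π/2.
  (u')² squared terms: (-2)²·∫cos(x)² dx = 4·π/2 = 2*π;  (3)²·∫sin(3x)² dx = 9·π/2 = 9*π/2.
  (u')² cross terms: 2·(-2)·(3)·∫cos(x)·sin(3x) dx = -12·(0) = 0.
  So ∫_0^π (u')² dx = 2*π + 9*π/2 + 0 = 13*π/2.
||u||_{H^1}^2 = (5*π/2) + (13*π/2) = 9*π.


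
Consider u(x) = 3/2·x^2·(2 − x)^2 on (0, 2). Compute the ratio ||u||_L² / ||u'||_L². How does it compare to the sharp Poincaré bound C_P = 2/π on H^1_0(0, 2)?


||u||_L² / ||u'||_L² = sqrt(3)/3 < C_P = 2/π.

u(x) = 3/2·x^2·(2 − x)^2, so u'(x) = 6*x*(x - 2)*(x - 1).
u(x) = 3/2·x^2·(2 − x)^2 vanishes at x = 0 and x = 2, so u ∈ H^1_0(0, 2). Differentiate via the product rule and integrate the resulting polynomials term by term.
  ∫_0^2 u² dx = ∫_0^2 (9*x^8/4 - 18*x^7 + 54*x^6 - 72*x^5 + 36*x^4) dx. Term by term:
    ∫_0^2 9*x^8/4 dx = 128;  ∫_0^2 -18*x^7 dx = -576;  ∫_0^2 54*x^6 dx = 6912/7;
    ∫_0^2 -72*x^5 dx = -768;  ∫_0^2 36*x^4 dx = 1152/5.
  Sum: 128 − 576 + 6912/7 − 768 + 1152/5 = 64/35.
  ∫_0^2 (u')² dx = ∫_0^2 (36*x^6 - 216*x^5 + 468*x^4 - 432*x^3 + 144*x^2) dx. Term by term:
    ∫_0^2 36*x^6 dx = 4608/7;  ∫_0^2 -216*x^5 dx = -2304;  ∫_0^2 468*x^4 dx = 14976/5;
    ∫_0^2 -432*x^3 dx = -1728;  ∫_0^2 144*x^2 dx = 384.
  Sum: 4608/7 − 2304 + 14976/5 − 1728 + 384 = 192/35.
∫_0^2 u² dx = 64/35, so ||u||_L² = 8*sqrt(35)/35.
∫_0^2 (u')² dx = 192/35, so ||u'||_L² = 8*sqrt(105)/35.
Ratio ||u||_L² / ||u'||_L² = sqrt(3)/3.
Sharp Poincaré constant on H^1_0(0, 2) is C_P = L/π = 2/π, achieved by sin(π/2·x).
A polynomial bump cannot attain the sharp Poincaré constant (only the first sine eigenfunction does), so the ratio is strictly less than C_P, consistent with ||u||_L² ≤ C_P ||u'||_L².


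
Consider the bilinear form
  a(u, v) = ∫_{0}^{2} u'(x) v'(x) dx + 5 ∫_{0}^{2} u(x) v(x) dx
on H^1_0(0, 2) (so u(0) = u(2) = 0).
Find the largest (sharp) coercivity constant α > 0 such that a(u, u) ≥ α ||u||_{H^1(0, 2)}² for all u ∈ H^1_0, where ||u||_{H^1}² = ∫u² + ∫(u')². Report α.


α = 1

Coercivity of a(·,·) on H^1_0(0, 2) means a(u, u) ≥ α ||u||_{H^1}² for every u ∈ H^1_0.
The interval has length L = 2, and Poincaré/coercivity depend only on L. Here a(u, u) = ∫(u')² + (5)·∫u².
Here c = 5 ≥ 1, so a(u,u) = ∫(u')² + c∫u² ≥ ∫(u')² + ∫u² = ||u||_{H^1}², i.e. α = 1 works. No larger α is possible: a(u,u) ≥ α||u||_{H^1}² means (1−α)∫(u')² ≥ (α−c)∫u², and for the modes u_n = sin(nπ(x−x₀)/L) (x₀ the left endpoint) one has ∫u_n²/∫(u_n')² = (L/(nπ))² → 0, so a(u_n,u_n)/||u_n||_{H^1}² → 1. Hence the optimal constant is α = 1.
Therefore α = 1.


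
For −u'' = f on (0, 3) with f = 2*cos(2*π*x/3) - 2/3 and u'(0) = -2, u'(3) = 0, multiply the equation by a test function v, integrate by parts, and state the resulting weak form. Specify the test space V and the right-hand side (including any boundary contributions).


V = H^1(0, 3) (v unrestricted at boundary; u is determined up to an additive constant); weak form: ∫_0^3 u'v' dx = ∫_0^3 (2*cos(2*π*x/3) - 2/3) v dx + 2·v(0) for all v ∈ V.

Multiply both sides by a test function v and integrate from 0 to 3:
  ∫_0^3 −u''(x) v(x) dx = ∫_0^3 f(x) v(x) dx.
Integrate the LHS by parts once:
  ∫_0^3 −u'' v dx = −[u'(x) v(x)]_0^3 + ∫_0^3 u'(x) v'(x) dx.
Thus ∫_0^3 u'(x) v'(x) dx = ∫_0^3 f(x) v(x) dx + [u'(x) v(x)]_0^3.
Choose V so that boundary terms are either known or forced to vanish.
u has inhomogeneous Neumann u'(0) = -2, u'(3) = 0. [u' v]_0^3 = (0)·v(3) − (-2)·v(0) = 2·v(0). Take V = H^1(0, 3); boundary term becomes part of RHS.
Weak formulation: find u (satisfying any essential BC) such that ∫_0^3 u'(x) v'(x) dx = ∫_0^3 f v dx + 2·v(0) for all v ∈ V (Neumann data are natural BCs: they enter the RHS as boundary terms).
Substituting f(x) = 2*cos(2*π*x/3) - 2/3, the right-hand side is ∫_0^3 (2*cos(2*π*x/3) - 2/3) v dx + 2·v(0).
Compatibility check (pure Neumann): taking v ≡ 1 ∈ V gives 0 = ∫_0^3 f dx + (0) − (-2), i.e. ∫_0^3 f dx must equal u'(0) − u'(3) = -2. Indeed ∫_0^3 (2*cos(2*π*x/3) - 2/3) dx = -2, so the data are compatible. The solution is then unique only up to an additive constant (fix it e.g. by requiring ∫_0^3 u dx = 0).


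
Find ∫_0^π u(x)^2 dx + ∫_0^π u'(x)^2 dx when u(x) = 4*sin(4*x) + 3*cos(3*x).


||u||_{H^1(0,π)}^2 = 1920/7 + 181*π

u'(x) = -9*sin(3*x) + 16*cos(4*x).
Expand u² and (u')² and integrate term by term on (0, π), using: for integers n ≥ 1, ∫_0^π sin²(nx) dx = ∫_0^π cos²(nx) dx = π/2; for n ≠ n', ∫_0^π sin(nx)sin(n'x) dx = ∫_0^π cos(nx)cos(n'x) dx = 0; and by product-to-sum, ∫_0^π sin(nx)cos(n'x) dx = ½∫_0^π [sin((n+n')x) + sin((n−n')x)] dx, which is 0 when n+n' is even and 2n/(n²−n'²) when n+n' is odd (it need not vanish on (0, π)).
  u² squared terms: (3)²·∫cos(3x)² dx = 9·π/2 = 9*π/2;  (4)²·∫sin(4x)² dx = 16·π/2 = 8*π.
  u² cross terms: 2·(3)·(4)·∫cos(3x)·sin(4x) dx = 24·(8/7) = 192/7.
  So ∫_0^π u² dx = 9*π/2 + 8*π + 192/7 = 192/7 + 25*π/2.
  (u')² squared terms: (-9)²·∫sin(3x)² dx = 81·π/2 = 81*π/2;  (16)²·∫cos(4x)² dx = 256·π/2 = 128*π.
  (u')² cross terms: 2·(-9)·(16)·∫sin(3x)·cos(4x) dx = -288·(-6/7) = 1728/7.
  So ∫_0^π (u')² dx = 81*π/2 + 128*π + 1728/7 = 1728/7 + 337*π/2.
||u||_{H^1}^2 = (192/7 + 25*π/2) + (1728/7 + 337*π/2) = 1920/7 + 181*π.


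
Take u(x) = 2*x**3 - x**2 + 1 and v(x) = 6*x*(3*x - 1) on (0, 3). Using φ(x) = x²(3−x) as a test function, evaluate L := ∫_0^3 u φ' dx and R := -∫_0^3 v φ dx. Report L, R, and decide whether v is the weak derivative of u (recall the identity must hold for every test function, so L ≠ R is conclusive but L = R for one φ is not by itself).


LHS = -243/2, RHS = -729/2. No, v is not the weak derivative of u.

u(x) = 2*x**3 - x**2 + 1, classical derivative u'(x) = 6*x**2 - 2*x.
φ(x) = x²(3−x), so φ'(x) = 3*x*(2 - x).
Note φ(0) = φ(3) = 0, so the boundary term u·φ vanishes.
LHS = ∫_0^3 u(x) φ'(x) dx = ∫_0^3 (-6*x^5 + 15*x^4 - 6*x^3 - 3*x^2 + 6*x) dx. Term by term:
  ∫_0^3 -6*x^5 dx = -729;  ∫_0^3 15*x^4 dx = 729;  ∫_0^3 -6*x^3 dx = -243/2;
  ∫_0^3 -3*x^2 dx = -27;  ∫_0^3 6*x dx = 27.
Sum: -729 + 729 − 243/2 − 27 + 27 = -243/2.
So LHS = -243/2.
∫_0^3 v(x) φ(x) dx = ∫_0^3 (-18*x^5 + 60*x^4 - 18*x^3) dx. Term by term:
  ∫_0^3 -18*x^5 dx = -2187;  ∫_0^3 60*x^4 dx = 2916;  ∫_0^3 -18*x^3 dx = -729/2.
Sum: -2187 + 2916 − 729/2 = 729/2.
So RHS = -∫_0^3 v(x) φ(x) dx = -729/2.
LHS − RHS = 243 ≠ 0, so the identity fails.
(For a valid weak derivative the identity must hold for EVERY test function, in particular this one. The failure shows v is NOT the weak derivative of u.)
Correct weak derivative would be u'(x) = 6*x**2 - 2*x.


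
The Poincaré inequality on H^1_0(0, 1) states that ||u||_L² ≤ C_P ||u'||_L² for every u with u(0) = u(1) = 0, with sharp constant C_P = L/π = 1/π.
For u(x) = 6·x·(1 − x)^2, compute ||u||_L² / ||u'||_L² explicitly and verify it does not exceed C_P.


||u||_L² / ||u'||_L² = sqrt(14)/14 < C_P = 1/π.

u(x) = 6·x·(1 − x)^2, so u'(x) = 6*(x - 1)*(3*x - 1).
u(x) = 6·x·(1 − x)^2 vanishes at x = 0 and x = 1, so u ∈ H^1_0(0, 1). Differentiate via the product rule and integrate the resulting polynomials term by term.
  ∫_0^1 u² dx = ∫_0^1 (36*x^6 - 144*x^5 + 216*x^4 - 144*x^3 + 36*x^2) dx. Term by term:
    ∫_0^1 36*x^6 dx = 36/7;  ∫_0^1 -144*x^5 dx = -24;  ∫_0^1 216*x^4 dx = 216/5;
    ∫_0^1 -144*x^3 dx = -36;  ∫_0^1 36*x^2 dx = 12.
  Sum: 36/7 − 24 + 216/5 − 36 + 12 = 12/35.
  ∫_0^1 (u')² dx = ∫_0^1 (324*x^4 - 864*x^3 + 792*x^2 - 288*x + 36) dx. Term by term:
    ∫_0^1 324*x^4 dx = 324/5;  ∫_0^1 -864*x^3 dx = -216;  ∫_0^1 792*x^2 dx = 264;
    ∫_0^1 -288*x dx = -144;  ∫_0^1 36 dx = 36.
  Sum: 324/5 − 216 + 264 − 144 + 36 = 24/5.
∫_0^1 u² dx = 12/35, so ||u||_L² = 2*sqrt(105)/35.
∫_0^1 (u')² dx = 24/5, so ||u'||_L² = 2*sqrt(30)/5.
Ratio ||u||_L² / ||u'||_L² = sqrt(14)/14.
Sharp Poincaré constant on H^1_0(0, 1) is C_P = L/π = 1/π, achieved by sin(π·x).
A polynomial bump cannot attain the sharp Poincaré constant (only the first sine eigenfunction does), so the ratio is strictly less than C_P, consistent with ||u||_L² ≤ C_P ||u'||_L².


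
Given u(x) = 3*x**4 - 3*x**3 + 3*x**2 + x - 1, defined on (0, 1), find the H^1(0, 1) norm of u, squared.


||u||_{H^1}^2 = 9623/420

The H^1 norm (squared) on an interval (0, L) is
  ||u||_{H^1}^2 = ∫_0^L u(x)^2 dx + ∫_0^L u'(x)^2 dx.
Compute u'(x) = 12*x**3 - 9*x**2 + 6*x + 1.
Then u(x)^2 = 9*x**8 - 18*x**7 + 27*x**6 - 12*x**5 - 3*x**4 + 12*x**3 - 5*x**2 - 2*x + 1 and u'(x)^2 = 144*x**6 - 216*x**5 + 225*x**4 - 84*x**3 + 18*x**2 + 12*x + 1.
Integrate each monomial from 0 to 1 using ∫_0^1 c·x^n dx = c·1^(n+1)/(n+1):
  ∫_0^1 u(x)^2 dx = ∫_0^1 (9*x^8 - 18*x^7 + 27*x^6 - 12*x^5 - 3*x^4 + 12*x^3 - 5*x^2 - 2*x + 1) dx. Term by term:
    ∫_0^1 9*x^8 dx = 1;  ∫_0^1 -18*x^7 dx = -9/4;  ∫_0^1 27*x^6 dx = 27/7;
    ∫_0^1 -12*x^5 dx = -2;  ∫_0^1 -3*x^4 dx = -3/5;  ∫_0^1 12*x^3 dx = 3;
    ∫_0^1 -5*x^2 dx = -5/3;  ∫_0^1 -2*x dx = -1;  ∫_0^1 1 dx = 1.
  Sum: 1 − 9/4 + 27/7 − 2 − 3/5 + 3 − 5/3 − 1 + 1 = 563/420.
  ∫_0^1 u'(x)^2 dx = ∫_0^1 (144*x^6 - 216*x^5 + 225*x^4 - 84*x^3 + 18*x^2 + 12*x + 1) dx. Term by term:
    ∫_0^1 144*x^6 dx = 144/7;  ∫_0^1 -216*x^5 dx = -36;  ∫_0^1 225*x^4 dx = 45;
    ∫_0^1 -84*x^3 dx = -21;  ∫_0^1 18*x^2 dx = 6;  ∫_0^1 12*x dx = 6;
    ∫_0^1 1 dx = 1.
  Sum: 144/7 − 36 + 45 − 21 + 6 + 6 + 1 = 151/7.
Adding: ||u||_{H^1}^2 = 563/420 + 151/7 = 9623/420.


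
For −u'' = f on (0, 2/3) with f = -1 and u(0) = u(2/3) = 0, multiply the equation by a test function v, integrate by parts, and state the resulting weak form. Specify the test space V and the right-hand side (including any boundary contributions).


V = H^1_0(0, 2/3) (so v(0) = v(2/3) = 0); weak form: ∫_0^2/3 u'v' dx = ∫_0^2/3 (-1) v dx for all v ∈ V.

Multiply both sides by a test function v and integrate from 0 to 2/3:
  ∫_0^2/3 −u''(x) v(x) dx = ∫_0^2/3 f(x) v(x) dx.
Integrate the LHS by parts once:
  ∫_0^2/3 −u'' v dx = −[u'(x) v(x)]_0^2/3 + ∫_0^2/3 u'(x) v'(x) dx.
Thus ∫_0^2/3 u'(x) v'(x) dx = ∫_0^2/3 f(x) v(x) dx + [u'(x) v(x)]_0^2/3.
Choose V so that boundary terms are either known or forced to vanish.
u is Dirichlet: u(0) = u(2/3) = 0. Let V = H^1_0(0, 2/3); then v(0) = v(2/3) = 0, and [u' v]_0^2/3 = 0.
Weak formulation: find u (satisfying any essential BC) such that ∫_0^2/3 u'(x) v'(x) dx = ∫_0^2/3 f v dx for all v ∈ V.
Substituting f(x) = -1, the right-hand side is ∫_0^2/3 (-1) v dx.


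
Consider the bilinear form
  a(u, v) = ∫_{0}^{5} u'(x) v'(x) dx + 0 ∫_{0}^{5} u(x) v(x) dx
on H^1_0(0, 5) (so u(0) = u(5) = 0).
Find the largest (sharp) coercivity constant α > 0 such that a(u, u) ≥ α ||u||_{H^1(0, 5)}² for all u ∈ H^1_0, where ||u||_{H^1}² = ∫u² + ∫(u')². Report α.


α = π^2/(π^2 + 25)

Coercivity of a(·,·) on H^1_0(0, 5) means a(u, u) ≥ α ||u||_{H^1}² for every u ∈ H^1_0.
The interval has length L = 5, and Poincaré/coercivity depend only on L. Here a(u, u) = ∫(u')² + (0)·∫u².
Here c = 0, so a(u,u) = ∫(u')² alone. The condition a(u,u) ≥ α||u||_{H^1}² reads (1−α)∫(u')² ≥ (α−c)∫u². Any admissible α is ≤ 1 (rapidly oscillating u have ∫u²/∫(u')² → 0), and α = 1 would force 0 ≥ (1−c)∫u², impossible since c < 1; so 1−α > 0. By the sharp Poincaré inequality on H^1_0 of an interval of length L, ∫(u')² ≥ (π/L)²∫u² with equality for the first sine mode sin(π(x−x₀)/L) (x₀ the left endpoint), so the inequality holds for all u iff (1−α)(π/L)² ≥ α − c, i.e. α ≤ ((π/L)² + c)/((π/L)² + 1) = (1 + c(L/π)²)/(1 + (L/π)²). (Direct route, valid since c ≤ 0: Poincaré gives c∫u² ≥ c(L/π)²∫(u')², so a(u,u) ≥ (1 + c(L/π)²)∫(u')², while ||u||_{H^1}² ≤ (1 + (L/π)²)∫(u')²; dividing yields the same α.) With (π/L)² = π^2/25 and c = 0, the largest admissible constant is α = ((π/L)² + c)/((π/L)² + 1).
Simplifying, α = π^2/(π^2 + 25).


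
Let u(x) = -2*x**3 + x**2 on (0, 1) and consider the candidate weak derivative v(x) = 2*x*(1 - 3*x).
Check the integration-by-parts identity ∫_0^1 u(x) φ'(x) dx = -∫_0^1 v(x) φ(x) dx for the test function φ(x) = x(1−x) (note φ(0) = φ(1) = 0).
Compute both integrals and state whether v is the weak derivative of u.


LHS = 2/15, RHS = 2/15. Yes, v = u' weakly.

u(x) = -2*x**3 + x**2, classical derivative u'(x) = -6*x**2 + 2*x.
φ(x) = x(1−x), so φ'(x) = 1 - 2*x.
Note φ(0) = φ(1) = 0, so the boundary term u·φ vanishes.
LHS = ∫_0^1 u(x) φ'(x) dx = ∫_0^1 (4*x^4 - 4*x^3 + x^2) dx. Term by term:
  ∫_0^1 4*x^4 dx = 4/5;  ∫_0^1 -4*x^3 dx = -1;  ∫_0^1 x^2 dx = 1/3.
Sum: 4/5 − 1 + 1/3 = 2/15.
So LHS = 2/15.
∫_0^1 v(x) φ(x) dx = ∫_0^1 (6*x^4 - 8*x^3 + 2*x^2) dx. Term by term:
  ∫_0^1 6*x^4 dx = 6/5;  ∫_0^1 -8*x^3 dx = -2;  ∫_0^1 2*x^2 dx = 2/3.
Sum: 6/5 − 2 + 2/3 = -2/15.
So RHS = -∫_0^1 v(x) φ(x) dx = 2/15.
LHS = RHS, so the identity holds for this test φ.
Moreover u is smooth here and v(x) = u'(x) = -6*x**2 + 2*x pointwise, so the identity holds for every test function. Hence v is the weak derivative of u.


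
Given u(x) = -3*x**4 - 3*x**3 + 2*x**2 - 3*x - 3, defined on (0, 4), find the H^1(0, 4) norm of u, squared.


||u||_{H^1}^2 = 18860728/21

The H^1 norm (squared) on an interval (0, L) is
  ||u||_{H^1}^2 = ∫_0^L u(x)^2 dx + ∫_0^L u'(x)^2 dx.
Compute u'(x) = -12*x**3 - 9*x**2 + 4*x - 3.
Then u(x)^2 = 9*x**8 + 18*x**7 - 3*x**6 + 6*x**5 + 40*x**4 + 6*x**3 - 3*x**2 + 18*x + 9 and u'(x)^2 = 144*x**6 + 216*x**5 - 15*x**4 + 70*x**2 - 24*x + 9.
Integrate each monomial from 0 to 4 using ∫_0^4 c·x^n dx = c·4^(n+1)/(n+1):
  ∫_0^4 u(x)^2 dx = ∫_0^4 (9*x^8 + 18*x^7 - 3*x^6 + 6*x^5 + 40*x^4 + 6*x^3 - 3*x^2 + 18*x + 9) dx. Term by term:
    ∫_0^4 9*x^8 dx = 262144;  ∫_0^4 18*x^7 dx = 147456;  ∫_0^4 -3*x^6 dx = -49152/7;
    ∫_0^4 6*x^5 dx = 4096;  ∫_0^4 40*x^4 dx = 8192;  ∫_0^4 6*x^3 dx = 384;
    ∫_0^4 -3*x^2 dx = -64;  ∫_0^4 18*x dx = 144;  ∫_0^4 9 dx = 36.
  Sum: 262144 + 147456 − 49152/7 + 4096 + 8192 + 384 − 64 + 144 + 36 = 2907564/7.
  ∫_0^4 u'(x)^2 dx = ∫_0^4 (144*x^6 + 216*x^5 - 15*x^4 + 70*x^2 - 24*x + 9) dx. Term by term:
    ∫_0^4 144*x^6 dx = 2359296/7;  ∫_0^4 216*x^5 dx = 147456;  ∫_0^4 -15*x^4 dx = -3072;
    ∫_0^4 70*x^2 dx = 4480/3;  ∫_0^4 -24*x dx = -192;  ∫_0^4 9 dx = 36.
  Sum: 2359296/7 + 147456 − 3072 + 4480/3 − 192 + 36 = 10138036/21.
Adding: ||u||_{H^1}^2 = 2907564/7 + 10138036/21 = 18860728/21.


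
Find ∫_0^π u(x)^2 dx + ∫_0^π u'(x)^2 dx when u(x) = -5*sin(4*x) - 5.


||u||_{H^1(0,π)}^2 = 475*π/2

u'(x) = -20*cos(4*x).
Expand u² and (u')² and integrate term by term on (0, π), using: for integers n ≥ 1, ∫_0^π sin²(nx) dx = ∫_0^π cos²(nx) dx = π/2; for n ≠ n', ∫_0^π sin(nx)sin(n'x) dx = ∫_0^π cos(nx)cos(n'x) dx = 0; and by product-to-sum, ∫_0^π sin(nx)cos(n'x) dx = ½∫_0^π [sin((n+n')x) + sin((n−n')x)] dx, which is 0 when n+n' is even and 2n/(n²−n'²) when n+n' is odd (it need not vanish on (0, π)). For the constant mode: ∫_0^π 1 dx = π, ∫_0^π cos(nx) dx = 0, ∫_0^π sin(nx) dx = (1−(−1)^n)/n.
  u² squared terms: (-5)²·∫1 dx = 25·π = 25*π;  (-5)²·∫sin(4x)² dx = 25·π/2 = 25*π/2.
  u² cross terms: 2·(-5)·(-5)·∫1·sin(4x) dx = 50·(0) = 0.
  So ∫_0^π u² dx = 25*π + 25*π/2 + 0 = 75*π/2.
  (u')² squared terms: (-20)²·∫cos(4x)² dx = 400·π/2 = 200*π.
  So ∫_0^π (u')² dx = 200*π.
||u||_{H^1}^2 = (75*π/2) + (200*π) = 475*π/2.


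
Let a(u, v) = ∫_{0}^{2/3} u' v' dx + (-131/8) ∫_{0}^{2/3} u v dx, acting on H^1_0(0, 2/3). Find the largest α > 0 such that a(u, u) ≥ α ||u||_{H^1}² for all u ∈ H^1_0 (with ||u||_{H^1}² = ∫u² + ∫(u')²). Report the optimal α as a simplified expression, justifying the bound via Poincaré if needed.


α = (-131 + 18*π^2)/(2*(4 + 9*π^2))

Coercivity of a(·,·) on H^1_0(0, 2/3) means a(u, u) ≥ α ||u||_{H^1}² for every u ∈ H^1_0.
The interval has length L = 2/3, and Poincaré/coercivity depend only on L. Here a(u, u) = ∫(u')² + (-131/8)·∫u².
Here c = -131/8 < 0 with |c| < (π/L)² = 9*π^2/4, so coercivity still holds. The condition a(u,u) ≥ α||u||_{H^1}² reads (1−α)∫(u')² ≥ (α−c)∫u². Any admissible α is ≤ 1 (rapidly oscillating u have ∫u²/∫(u')² → 0), and α = 1 would force 0 ≥ (1−c)∫u², impossible since c < 1; so 1−α > 0. By the sharp Poincaré inequality on H^1_0 of an interval of length L, ∫(u')² ≥ (π/L)²∫u² with equality for the first sine mode sin(π(x−x₀)/L) (x₀ the left endpoint), so the inequality holds for all u iff (1−α)(π/L)² ≥ α − c, i.e. α ≤ ((π/L)² + c)/((π/L)² + 1) = (1 + c(L/π)²)/(1 + (L/π)²). (Direct route, valid since c ≤ 0: Poincaré gives c∫u² ≥ c(L/π)²∫(u')², so a(u,u) ≥ (1 + c(L/π)²)∫(u')², while ||u||_{H^1}² ≤ (1 + (L/π)²)∫(u')²; dividing yields the same α.) With (π/L)² = 9*π^2/4 and c = -131/8, the largest admissible constant is α = ((π/L)² + c)/((π/L)² + 1).
Simplifying, α = (-131 + 18*π^2)/(2*(4 + 9*π^2)).


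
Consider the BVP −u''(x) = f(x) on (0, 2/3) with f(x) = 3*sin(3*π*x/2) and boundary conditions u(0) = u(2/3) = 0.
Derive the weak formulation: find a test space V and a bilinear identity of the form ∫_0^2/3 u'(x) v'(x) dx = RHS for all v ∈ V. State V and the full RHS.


V = H^1_0(0, 2/3) (so v(0) = v(2/3) = 0); weak form: ∫_0^2/3 u'v' dx = ∫_0^2/3 (3*sin(3*π*x/2)) v dx for all v ∈ V.

Multiply both sides by a test function v and integrate from 0 to 2/3:
  ∫_0^2/3 −u''(x) v(x) dx = ∫_0^2/3 f(x) v(x) dx.
Integrate the LHS by parts once:
  ∫_0^2/3 −u'' v dx = −[u'(x) v(x)]_0^2/3 + ∫_0^2/3 u'(x) v'(x) dx.
Thus ∫_0^2/3 u'(x) v'(x) dx = ∫_0^2/3 f(x) v(x) dx + [u'(x) v(x)]_0^2/3.
Choose V so that boundary terms are either known or forced to vanish.
u is Dirichlet: u(0) = u(2/3) = 0. Let V = H^1_0(0, 2/3); then v(0) = v(2/3) = 0, and [u' v]_0^2/3 = 0.
Weak formulation: find u (satisfying any essential BC) such that ∫_0^2/3 u'(x) v'(x) dx = ∫_0^2/3 f v dx for all v ∈ V.
Substituting f(x) = 3*sin(3*π*x/2), the right-hand side is ∫_0^2/3 (3*sin(3*π*x/2)) v dx.


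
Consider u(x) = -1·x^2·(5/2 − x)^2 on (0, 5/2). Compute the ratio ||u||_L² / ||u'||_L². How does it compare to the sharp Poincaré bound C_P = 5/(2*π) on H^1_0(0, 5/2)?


||u||_L² / ||u'||_L² = 5*sqrt(3)/12 < C_P = 5/(2*π).

u(x) = -1·x^2·(5/2 − x)^2, so u'(x) = x*(-8*x^2 + 30*x - 25)/2.
u(x) = -1·x^2·(5/2 − x)^2 vanishes at x = 0 and x = 5/2, so u ∈ H^1_0(0, 5/2). Differentiate via the product rule and integrate the resulting polynomials term by term.
  ∫_0^5/2 u² dx = ∫_0^5/2 (x^8 - 10*x^7 + 75*x^6/2 - 125*x^5/2 + 625*x^4/16) dx. Term by term:
    ∫_0^5/2 x^8 dx = 1953125/4608;  ∫_0^5/2 -10*x^7 dx = -1953125/1024;  ∫_0^5/2 75*x^6/2 dx = 5859375/1792;
    ∫_0^5/2 -125*x^5/2 dx = -1953125/768;  ∫_0^5/2 625*x^4/16 dx = 390625/512.
  Sum: 1953125/4608 − 1953125/1024 + 5859375/1792 − 1953125/768 + 390625/512 = 390625/64512.
  ∫_0^5/2 (u')² dx = ∫_0^5/2 (16*x^6 - 120*x^5 + 325*x^4 - 375*x^3 + 625*x^2/4) dx. Term by term:
    ∫_0^5/2 16*x^6 dx = 78125/56;  ∫_0^5/2 -120*x^5 dx = -78125/16;  ∫_0^5/2 325*x^4 dx = 203125/32;
    ∫_0^5/2 -375*x^3 dx = -234375/64;  ∫_0^5/2 625*x^2/4 dx = 78125/96.
  Sum: 78125/56 − 78125/16 + 203125/32 − 234375/64 + 78125/96 = 15625/1344.
∫_0^5/2 u² dx = 390625/64512, so ||u||_L² = 625*sqrt(7)/672.
∫_0^5/2 (u')² dx = 15625/1344, so ||u'||_L² = 125*sqrt(21)/168.
Ratio ||u||_L² / ||u'||_L² = 5*sqrt(3)/12.
Sharp Poincaré constant on H^1_0(0, 5/2) is C_P = L/π = 5/(2*π), achieved by sin(2*π/5·x).
A polynomial bump cannot attain the sharp Poincaré constant (only the first sine eigenfunction does), so the ratio is strictly less than C_P, consistent with ||u||_L² ≤ C_P ||u'||_L².


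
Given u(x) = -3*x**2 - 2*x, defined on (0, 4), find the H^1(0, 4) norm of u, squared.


||u||_{H^1}^2 = 55088/15

The H^1 norm (squared) on an interval (0, L) is
  ||u||_{H^1}^2 = ∫_0^L u(x)^2 dx + ∫_0^L u'(x)^2 dx.
Compute u'(x) = -6*x - 2.
Then u(x)^2 = 9*x**4 + 12*x**3 + 4*x**2 and u'(x)^2 = 36*x**2 + 24*x + 4.
Integrate each monomial from 0 to 4 using ∫_0^4 c·x^n dx = c·4^(n+1)/(n+1):
  ∫_0^4 u(x)^2 dx = ∫_0^4 (9*x^4 + 12*x^3 + 4*x^2) dx. Term by term:
    ∫_0^4 9*x^4 dx = 9216/5;  ∫_0^4 12*x^3 dx = 768;  ∫_0^4 4*x^2 dx = 256/3.
  Sum: 9216/5 + 768 + 256/3 = 40448/15.
  ∫_0^4 u'(x)^2 dx = ∫_0^4 (36*x^2 + 24*x + 4) dx. Term by term:
    ∫_0^4 36*x^2 dx = 768;  ∫_0^4 24*x dx = 192;  ∫_0^4 4 dx = 16.
  Sum: 768 + 192 + 16 = 976.
Adding: ||u||_{H^1}^2 = 40448/15 + 976 = 55088/15.


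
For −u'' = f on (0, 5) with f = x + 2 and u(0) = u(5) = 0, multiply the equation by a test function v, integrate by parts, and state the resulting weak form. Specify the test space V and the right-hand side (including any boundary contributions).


V = H^1_0(0, 5) (so v(0) = v(5) = 0); weak form: ∫_0^5 u'v' dx = ∫_0^5 (x + 2) v dx for all v ∈ V.

Multiply both sides by a test function v and integrate from 0 to 5:
  ∫_0^5 −u''(x) v(x) dx = ∫_0^5 f(x) v(x) dx.
Integrate the LHS by parts once:
  ∫_0^5 −u'' v dx = −[u'(x) v(x)]_0^5 + ∫_0^5 u'(x) v'(x) dx.
Thus ∫_0^5 u'(x) v'(x) dx = ∫_0^5 f(x) v(x) dx + [u'(x) v(x)]_0^5.
Choose V so that boundary terms are either known or forced to vanish.
u is Dirichlet: u(0) = u(5) = 0. Let V = H^1_0(0, 5); then v(0) = v(5) = 0, and [u' v]_0^5 = 0.
Weak formulation: find u (satisfying any essential BC) such that ∫_0^5 u'(x) v'(x) dx = ∫_0^5 f v dx for all v ∈ V.
Substituting f(x) = x + 2, the right-hand side is ∫_0^5 (x + 2) v dx.


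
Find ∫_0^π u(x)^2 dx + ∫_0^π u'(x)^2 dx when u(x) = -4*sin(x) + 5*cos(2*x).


||u||_{H^1(0,π)}^2 = 400/3 + 157*π/2

u'(x) = -10*sin(2*x) - 4*cos(x).
Expand u² and (u')² and integrate term by term on (0, π), using: for integers n ≥ 1, ∫_0^π sin²(nx) dx = ∫_0^π cos²(nx) dx = π/2; for n ≠ n', ∫_0^π sin(nx)sin(n'x) dx = ∫_0^π cos(nx)cos(n'x) dx = 0; and by product-to-sum, ∫_0^π sin(nx)cos(n'x) dx = ½∫_0^π [sin((n+n')x) + sin((n−n')x)] dx, which is 0 when n+n' is even and 2n/(n²−n'²) when n+n' is odd (it need not vanish on (0, π)).
  u² squared terms: (-4)²·∫sin(x)² dx = 16·π/2 = 8*π;  (5)²·∫cos(2x)² dx = 25·π/2 = 25*π/2.
  u² cross terms: 2·(-4)·(5)·∫sin(x)·cos(2x) dx = -40·(-2/3) = 80/3.
  So ∫_0^π u² dx = 8*π + 25*π/2 + 80/3 = 80/3 + 41*π/2.
  (u')² squared terms: (-10)²·∫sin(2x)² dx = 100·π/2 = 50*π;  (-4)²·∫cos(x)² dx = 16·π/2 = 8*π.
  (u')² cross terms: 2·(-10)·(-4)·∫sin(2x)·cos(x) dx = 80·(4/3) = 320/3.
  So ∫_0^π (u')² dx = 50*π + 8*π + 320/3 = 320/3 + 58*π.
||u||_{H^1}^2 = (80/3 + 41*π/2) + (320/3 + 58*π) = 400/3 + 157*π/2.


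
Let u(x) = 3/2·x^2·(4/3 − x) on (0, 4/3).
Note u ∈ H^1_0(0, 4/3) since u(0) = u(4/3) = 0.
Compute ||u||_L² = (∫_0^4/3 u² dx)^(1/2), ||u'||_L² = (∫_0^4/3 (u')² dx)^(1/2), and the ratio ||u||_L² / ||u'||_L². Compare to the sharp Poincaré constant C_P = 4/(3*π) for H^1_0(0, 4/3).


||u||_L² / ||u'||_L² = 2*sqrt(14)/21 < C_P = 4/(3*π).

u(x) = 3/2·x^2·(4/3 − x), so u'(x) = x*(8 - 9*x)/2.
u(x) = 3/2·x^2·(4/3 − x) vanishes at x = 0 and x = 4/3, so u ∈ H^1_0(0, 4/3). Differentiate via the product rule and integrate the resulting polynomials term by term.
  ∫_0^4/3 u² dx = ∫_0^4/3 (9*x^6/4 - 6*x^5 + 4*x^4) dx. Term by term:
    ∫_0^4/3 9*x^6/4 dx = 4096/1701;  ∫_0^4/3 -6*x^5 dx = -4096/729;  ∫_0^4/3 4*x^4 dx = 4096/1215.
  Sum: 4096/1701 − 4096/729 + 4096/1215 = 4096/25515.
  ∫_0^4/3 (u')² dx = ∫_0^4/3 (81*x^4/4 - 36*x^3 + 16*x^2) dx. Term by term:
    ∫_0^4/3 81*x^4/4 dx = 256/15;  ∫_0^4/3 -36*x^3 dx = -256/9;  ∫_0^4/3 16*x^2 dx = 1024/81.
  Sum: 256/15 − 256/9 + 1024/81 = 512/405.
∫_0^4/3 u² dx = 4096/25515, so ||u||_L² = 64*sqrt(35)/945.
∫_0^4/3 (u')² dx = 512/405, so ||u'||_L² = 16*sqrt(10)/45.
Ratio ||u||_L² / ||u'||_L² = 2*sqrt(14)/21.
Sharp Poincaré constant on H^1_0(0, 4/3) is C_P = L/π = 4/(3*π), achieved by sin(3*π/4·x).
A polynomial bump cannot attain the sharp Poincaré constant (only the first sine eigenfunction does), so the ratio is strictly less than C_P, consistent with ||u||_L² ≤ C_P ||u'||_L².
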